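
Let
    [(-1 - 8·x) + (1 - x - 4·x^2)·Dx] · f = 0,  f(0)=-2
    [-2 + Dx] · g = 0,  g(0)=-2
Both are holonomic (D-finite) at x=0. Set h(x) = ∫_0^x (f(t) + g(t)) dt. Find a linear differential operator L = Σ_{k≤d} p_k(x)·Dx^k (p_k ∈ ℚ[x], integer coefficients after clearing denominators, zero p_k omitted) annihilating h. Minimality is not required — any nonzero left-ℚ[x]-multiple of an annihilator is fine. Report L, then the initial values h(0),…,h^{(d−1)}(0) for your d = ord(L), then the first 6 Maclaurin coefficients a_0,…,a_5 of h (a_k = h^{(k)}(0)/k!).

f: a_k = -2, -2, -10, -18, -58, -130, …
g: a_k = -2, -4, -4, -8/3, -4/3, -8/15, …
Weyl lclm of L_f,L_g ⇒ L₀ (ord ≤ 2).
h=∫₀ˣh₀: take L = L₀·Dx.
L = (-16 - 20·x - 240·x^2 - 128·x^3)·Dx + (6 + 32·x + 124·x^2 - 32·x^3 - 64·x^4)·Dx^2 + (1 - 11·x - 2·x^2 + 48·x^3 + 32·x^4)·Dx^3  (order 3).
h: a_k = 0, -4, -3, -14/3, -31/6, -178/15, …
ICs: h(0) = 0, h′(0) = -4, h′′(0) = -6.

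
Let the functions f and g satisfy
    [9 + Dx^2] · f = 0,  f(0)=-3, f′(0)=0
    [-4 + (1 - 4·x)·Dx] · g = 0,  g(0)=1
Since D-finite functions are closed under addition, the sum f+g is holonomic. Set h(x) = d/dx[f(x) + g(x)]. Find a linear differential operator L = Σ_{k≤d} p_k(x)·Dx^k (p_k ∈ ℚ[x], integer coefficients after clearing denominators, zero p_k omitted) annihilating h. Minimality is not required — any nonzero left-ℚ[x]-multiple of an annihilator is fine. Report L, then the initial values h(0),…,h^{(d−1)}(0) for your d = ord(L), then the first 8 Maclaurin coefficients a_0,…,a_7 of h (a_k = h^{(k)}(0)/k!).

L = (4824 - 1728·x + 3456·x^2) + (-315 + 1476·x - 1296·x^2 + 1728·x^3)·Dx + (536 - 192·x + 384·x^2)·Dx^2 + (-35 + 164·x - 144·x^2 + 192·x^3)·Dx^3  (order 3).
h: a_k = 4, 59, 192, 1967/2, 5120, 983769/40, 114688, 293599093/560, …
ICs: h(0) = 4, h′(0) = 59, h′′(0) = 384.

f: a_k = -3, 0, 27/2, 0, -81/8, 0, 243/80, 0, …
g: a_k = 1, 4, 16, 64, 256, 1024, 4096, 16384, …
L₀ := lclm(L_f,L_g); ord L₀ ≤ 2+1.
Derive L from L₀ (diff closure).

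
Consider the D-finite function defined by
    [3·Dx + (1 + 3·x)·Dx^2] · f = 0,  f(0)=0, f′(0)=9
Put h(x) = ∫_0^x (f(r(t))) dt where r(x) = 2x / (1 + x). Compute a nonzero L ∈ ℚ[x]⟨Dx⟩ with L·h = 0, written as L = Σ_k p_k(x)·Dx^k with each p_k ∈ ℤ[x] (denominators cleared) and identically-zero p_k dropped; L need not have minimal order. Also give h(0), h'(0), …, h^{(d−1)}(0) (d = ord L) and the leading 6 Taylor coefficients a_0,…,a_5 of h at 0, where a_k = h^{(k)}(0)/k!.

f: a_k = 0, 9, -27/2, 27, -243/4, 729/5, …
Change of var in L_f (x↦r) gives L₀.
h=∫₀ˣh₀: take L = L₀·Dx.
L = (8 + 14·x)·Dx^2 + (1 + 8·x + 7·x^2)·Dx^3  (order 3).
h: a_k = 0, 0, 9, -24, 171/2, -360, …
ICs: h(0) = 0, h′(0) = 0, h′′(0) = 18.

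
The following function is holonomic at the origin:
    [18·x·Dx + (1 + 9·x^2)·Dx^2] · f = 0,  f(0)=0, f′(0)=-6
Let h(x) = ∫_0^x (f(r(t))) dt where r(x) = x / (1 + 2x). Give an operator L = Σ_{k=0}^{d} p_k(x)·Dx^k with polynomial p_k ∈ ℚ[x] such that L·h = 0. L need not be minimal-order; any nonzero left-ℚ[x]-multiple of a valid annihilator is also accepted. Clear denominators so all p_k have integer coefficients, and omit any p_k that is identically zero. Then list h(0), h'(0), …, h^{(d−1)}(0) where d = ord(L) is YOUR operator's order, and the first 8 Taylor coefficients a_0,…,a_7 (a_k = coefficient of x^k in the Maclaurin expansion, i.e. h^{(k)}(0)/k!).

L = (4 + 26·x)·Dx^2 + (1 + 4·x + 13·x^2)·Dx^3  (order 3).
h: a_k = 0, 0, -3, 4, -3/2, -12, 199/5, -276/7, …
ICs: h(0) = 0, h′(0) = 0, h′′(0) = -6.

f: a_k = 0, -6, 0, 18, 0, -486/5, 0, 4374/7, …
Change of var in L_f (x↦r) gives L₀.
h=∫₀ˣh₀: take L = L₀·Dx.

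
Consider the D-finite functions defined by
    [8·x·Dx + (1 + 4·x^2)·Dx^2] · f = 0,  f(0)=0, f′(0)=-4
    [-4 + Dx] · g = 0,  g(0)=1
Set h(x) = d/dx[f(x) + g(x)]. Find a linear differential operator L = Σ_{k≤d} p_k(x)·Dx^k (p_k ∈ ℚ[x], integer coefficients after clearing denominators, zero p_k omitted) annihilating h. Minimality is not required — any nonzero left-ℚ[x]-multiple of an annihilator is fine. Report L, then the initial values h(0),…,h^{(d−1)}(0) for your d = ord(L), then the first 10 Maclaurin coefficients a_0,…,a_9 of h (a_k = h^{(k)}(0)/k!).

L = (8 - 32·x - 96·x^2 - 128·x^3) + (-6 - 8·x^2 - 64·x^4)·Dx + (1 + 2·x + 8·x^2 + 8·x^3 + 16·x^4)·Dx^2  (order 2).
h: a_k = 0, 16, 48, 128/3, -64/3, 512/15, 12544/45, 4096/315, -320512/315, 8192/2835, …
ICs: h(0) = 0, h′(0) = 16.

f: a_k = 0, -4, 0, 16/3, 0, -64/5, 0, 256/7, 0, -1024/9, …
g: a_k = 1, 4, 8, 32/3, 32/3, 128/15, 256/45, 1024/315, 512/315, 2048/2835, …
h₀=f+g: left-lcm gives L₀, ord ≤ 3.
Derive L from L₀ (diff closure).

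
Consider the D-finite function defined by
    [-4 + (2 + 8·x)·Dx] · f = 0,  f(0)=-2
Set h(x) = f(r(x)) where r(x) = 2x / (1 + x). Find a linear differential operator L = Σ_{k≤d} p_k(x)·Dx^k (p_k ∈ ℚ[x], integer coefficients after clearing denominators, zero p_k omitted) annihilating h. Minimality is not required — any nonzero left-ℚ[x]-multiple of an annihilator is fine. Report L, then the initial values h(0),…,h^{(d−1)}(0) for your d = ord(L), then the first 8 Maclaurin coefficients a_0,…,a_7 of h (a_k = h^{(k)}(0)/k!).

L = -4 + (1 + 10·x + 9·x^2)·Dx  (order 1).
h: a_k = -2, -8, 24, -104, 568, -3528, 23640, -166440, …
ICs: h(0) = -2.

f: a_k = -2, -4, 4, -8, 20, -56, 168, -528, …
Substitute x→r, Dx→(1/r')Dx; clear ⇒ L₀.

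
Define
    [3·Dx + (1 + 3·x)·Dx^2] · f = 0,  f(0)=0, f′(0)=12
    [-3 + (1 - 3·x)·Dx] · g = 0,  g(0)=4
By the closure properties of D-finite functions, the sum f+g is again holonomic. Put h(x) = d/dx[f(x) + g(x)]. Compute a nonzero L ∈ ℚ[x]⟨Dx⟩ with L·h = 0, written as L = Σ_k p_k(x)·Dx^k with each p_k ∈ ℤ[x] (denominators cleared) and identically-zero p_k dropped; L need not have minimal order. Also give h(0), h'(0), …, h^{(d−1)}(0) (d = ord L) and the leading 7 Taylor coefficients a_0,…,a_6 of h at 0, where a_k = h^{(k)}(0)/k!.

f: a_k = 0, 12, -18, 36, -81, 972/5, -486, …
g: a_k = 4, 12, 36, 108, 324, 972, 2916, …
f+g: L₀ = lclm(L_f,L_g), ord ≤ 2+1.
h=h₀': d/dx-closure on L₀ ⇒ L.
L = (-30 - 18·x) + (-4 - 48·x - 36·x^2)·Dx + (1 + x - 9·x^2 - 9·x^3)·Dx^2  (order 2).
h: a_k = 24, 36, 432, 972, 5832, 14580, 69984, …
ICs: h(0) = 24, h′(0) = 36.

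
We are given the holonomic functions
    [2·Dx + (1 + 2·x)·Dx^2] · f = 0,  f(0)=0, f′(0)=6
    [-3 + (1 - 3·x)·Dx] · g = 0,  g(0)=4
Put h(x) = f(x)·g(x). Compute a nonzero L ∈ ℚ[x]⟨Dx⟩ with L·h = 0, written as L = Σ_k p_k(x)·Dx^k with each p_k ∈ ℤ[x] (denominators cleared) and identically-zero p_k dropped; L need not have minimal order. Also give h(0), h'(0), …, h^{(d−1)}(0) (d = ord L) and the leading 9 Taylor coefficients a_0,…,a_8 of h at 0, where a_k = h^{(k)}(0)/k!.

f: a_k = 0, 6, -6, 8, -12, 96/5, -32, 384/7, -96, …
g: a_k = 4, 12, 36, 108, 324, 972, 2916, 8748, 26244, …
Product ⇒ symmetric product L₀, ord ≤ 2.
L = 6 + (4 + 18·x)·Dx + (-1 + x + 6·x^2)·Dx^2  (order 2).
h: a_k = 0, 24, 48, 176, 480, 7584/5, 22112/5, 472032/35, 1402656/35, …
ICs: h(0) = 0, h′(0) = 24.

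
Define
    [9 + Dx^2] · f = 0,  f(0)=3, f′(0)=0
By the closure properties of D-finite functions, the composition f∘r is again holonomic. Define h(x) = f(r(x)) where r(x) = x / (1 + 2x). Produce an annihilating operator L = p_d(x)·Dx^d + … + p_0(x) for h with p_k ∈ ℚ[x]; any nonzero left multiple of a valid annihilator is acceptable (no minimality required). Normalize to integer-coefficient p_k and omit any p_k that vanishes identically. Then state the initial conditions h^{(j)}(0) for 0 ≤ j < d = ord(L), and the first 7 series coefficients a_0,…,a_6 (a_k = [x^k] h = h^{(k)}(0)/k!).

L = 9 + (4 + 24·x + 48·x^2 + 32·x^3)·Dx + (1 + 8·x + 24·x^2 + 32·x^3 + 16·x^4)·Dx^2  (order 2).
h: a_k = 3, 0, -27/2, 54, -1215/8, 351, -54243/80, …
ICs: h(0) = 3, h′(0) = 0.

f: a_k = 3, 0, -27/2, 0, 81/8, 0, -243/80, …
Change of var in L_f (x↦r) gives L₀.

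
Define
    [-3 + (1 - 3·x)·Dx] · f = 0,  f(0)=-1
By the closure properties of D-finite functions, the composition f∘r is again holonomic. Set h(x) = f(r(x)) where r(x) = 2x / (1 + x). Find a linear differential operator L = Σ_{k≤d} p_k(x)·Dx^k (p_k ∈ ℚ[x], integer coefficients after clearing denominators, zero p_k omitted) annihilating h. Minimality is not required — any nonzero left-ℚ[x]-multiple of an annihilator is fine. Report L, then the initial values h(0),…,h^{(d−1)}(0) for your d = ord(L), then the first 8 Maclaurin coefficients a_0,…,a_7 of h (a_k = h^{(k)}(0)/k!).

L = 6 + (-1 + 4·x + 5·x^2)·Dx  (order 1).
h: a_k = -1, -6, -30, -150, -750, -3750, -18750, -93750, …
ICs: h(0) = -1.

f: a_k = -1, -3, -9, -27, -81, -243, -729, -2187, …
h₀=f(r): pull back L_f along r ⇒ L₀.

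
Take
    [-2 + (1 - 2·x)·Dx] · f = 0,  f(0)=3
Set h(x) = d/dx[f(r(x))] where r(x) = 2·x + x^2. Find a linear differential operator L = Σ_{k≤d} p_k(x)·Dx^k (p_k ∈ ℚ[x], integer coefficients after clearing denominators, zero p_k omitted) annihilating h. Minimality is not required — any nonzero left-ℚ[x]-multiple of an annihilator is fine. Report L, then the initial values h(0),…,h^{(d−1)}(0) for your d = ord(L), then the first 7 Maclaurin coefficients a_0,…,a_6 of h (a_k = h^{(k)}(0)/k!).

L = (9 + 12·x + 6·x^2) + (-1 + 3·x + 6·x^2 + 2·x^3)·Dx  (order 1).
h: a_k = 12, 108, 720, 4272, 23760, 126864, 658560, …
ICs: h(0) = 12.

f: a_k = 3, 6, 12, 24, 48, 96, 192, …
Change of var in L_f (x↦r) gives L₀.
Derive L from L₀ (diff closure).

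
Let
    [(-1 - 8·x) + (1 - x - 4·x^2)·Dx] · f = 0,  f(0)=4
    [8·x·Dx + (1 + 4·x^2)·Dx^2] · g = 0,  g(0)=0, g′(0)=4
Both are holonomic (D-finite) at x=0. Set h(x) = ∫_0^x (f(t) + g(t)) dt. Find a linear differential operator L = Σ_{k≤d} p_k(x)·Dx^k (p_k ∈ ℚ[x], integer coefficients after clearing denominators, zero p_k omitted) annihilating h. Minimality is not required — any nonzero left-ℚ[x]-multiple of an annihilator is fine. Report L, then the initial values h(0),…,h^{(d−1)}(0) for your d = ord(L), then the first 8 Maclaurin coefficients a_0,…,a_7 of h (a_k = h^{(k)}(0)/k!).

f: a_k = 4, 4, 20, 36, 116, 260, 724, 1764, …
g: a_k = 0, 4, 0, -16/3, 0, 64/5, 0, -256/7, …
Weyl lclm of L_f,L_g ⇒ L₀ (ord ≤ 3).
∫: right-multiply L₀ by Dx.
L = (-40 + 160·x + 2272·x^2 + 4608·x^3 + 16896·x^4 + 6144·x^6)·Dx^2 + (31 + 264·x + 364·x^2 + 2208·x^3 + 4160·x^4 + 12800·x^5 + 768·x^6 + 6144·x^7)·Dx^3 + (-5 - 11·x - 80·x^2 + 116·x^3 + 80·x^4 + 704·x^5 + 1536·x^6 + 256·x^7 + 1024·x^8)·Dx^4  (order 4).
h: a_k = 0, 4, 4, 20/3, 23/3, 116/5, 682/15, 724/7, …
ICs: h(0) = 0, h′(0) = 4, h′′(0) = 8, h′′′(0) = 40.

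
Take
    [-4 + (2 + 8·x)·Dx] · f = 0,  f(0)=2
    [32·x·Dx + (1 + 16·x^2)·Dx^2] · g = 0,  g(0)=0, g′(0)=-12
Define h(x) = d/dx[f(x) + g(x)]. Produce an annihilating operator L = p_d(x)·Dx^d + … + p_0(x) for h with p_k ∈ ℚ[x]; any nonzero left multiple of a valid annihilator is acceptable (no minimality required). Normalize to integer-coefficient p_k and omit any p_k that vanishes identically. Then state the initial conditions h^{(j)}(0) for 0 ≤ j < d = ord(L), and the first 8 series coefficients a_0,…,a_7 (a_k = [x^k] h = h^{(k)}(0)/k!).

f: a_k = 2, 4, -4, 8, -20, 56, -168, 528, …
g: a_k = 0, -12, 0, 64, 0, -3072/5, 0, 49152/7, …
L₀ := lclm(L_f,L_g); ord L₀ ≤ 1+2.
h=h₀': d/dx-closure on L₀ ⇒ L.
L = (-32 - 320·x + 1536·x^2 + 3072·x^3) + (-22 - 128·x + 320·x^2 + 6144·x^3 + 10752·x^4)·Dx + (-1 + 12·x + 96·x^2 + 384·x^3 + 1792·x^4 + 3072·x^5)·Dx^2  (order 2).
h: a_k = -8, -8, 216, -80, -2792, -1008, 52848, -13728, …
ICs: h(0) = -8, h′(0) = -8.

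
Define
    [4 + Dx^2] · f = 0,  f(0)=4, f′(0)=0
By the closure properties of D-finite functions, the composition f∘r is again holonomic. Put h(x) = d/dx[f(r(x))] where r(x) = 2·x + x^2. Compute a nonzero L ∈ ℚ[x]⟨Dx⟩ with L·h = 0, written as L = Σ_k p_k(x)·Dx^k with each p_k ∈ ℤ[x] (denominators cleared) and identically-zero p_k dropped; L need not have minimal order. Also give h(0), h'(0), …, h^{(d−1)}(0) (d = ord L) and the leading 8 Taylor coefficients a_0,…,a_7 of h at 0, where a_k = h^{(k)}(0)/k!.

f: a_k = 4, 0, -8, 0, 8/3, 0, -16/45, 0, …
Change of var in L_f (x↦r) gives L₀.
h₀' ⇒ L via d/dx closure of L₀.
L = (19 + 64·x + 96·x^2 + 64·x^3 + 16·x^4) + (-3 - 3·x)·Dx + (1 + 2·x + x^2)·Dx^2  (order 2).
h: a_k = 0, -64, -96, 416/3, 1280/3, 3712/15, -4928/15, -191936/315, …
ICs: h(0) = 0, h′(0) = -64.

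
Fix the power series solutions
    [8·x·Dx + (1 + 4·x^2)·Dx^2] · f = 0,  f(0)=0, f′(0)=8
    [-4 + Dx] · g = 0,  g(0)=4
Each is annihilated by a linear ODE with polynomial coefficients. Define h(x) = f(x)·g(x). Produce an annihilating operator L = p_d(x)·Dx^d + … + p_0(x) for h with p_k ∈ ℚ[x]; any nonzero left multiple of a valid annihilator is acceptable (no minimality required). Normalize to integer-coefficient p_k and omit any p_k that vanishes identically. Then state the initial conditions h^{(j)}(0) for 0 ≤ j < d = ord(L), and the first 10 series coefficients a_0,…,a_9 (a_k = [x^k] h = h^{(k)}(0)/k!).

f: a_k = 0, 8, 0, -32/3, 0, 128/5, 0, -512/7, 0, 2048/9, …
g: a_k = 4, 16, 32, 128/3, 128/3, 512/15, 1024/45, 4096/315, 2048/315, 8192/2835, …
f·g: L₀ = L_f ⊗_s L_g, ord ≤ 2·1.
L = (16 - 32·x + 64·x^2) + (-8 + 8·x - 32·x^2)·Dx + (1 + 4·x^2)·Dx^2  (order 2).
h: a_k = 0, 32, 128, 640/3, 512/3, 512/5, 2048/9, 26624/105, -106496/315, -499712/945, …
ICs: h(0) = 0, h′(0) = 32.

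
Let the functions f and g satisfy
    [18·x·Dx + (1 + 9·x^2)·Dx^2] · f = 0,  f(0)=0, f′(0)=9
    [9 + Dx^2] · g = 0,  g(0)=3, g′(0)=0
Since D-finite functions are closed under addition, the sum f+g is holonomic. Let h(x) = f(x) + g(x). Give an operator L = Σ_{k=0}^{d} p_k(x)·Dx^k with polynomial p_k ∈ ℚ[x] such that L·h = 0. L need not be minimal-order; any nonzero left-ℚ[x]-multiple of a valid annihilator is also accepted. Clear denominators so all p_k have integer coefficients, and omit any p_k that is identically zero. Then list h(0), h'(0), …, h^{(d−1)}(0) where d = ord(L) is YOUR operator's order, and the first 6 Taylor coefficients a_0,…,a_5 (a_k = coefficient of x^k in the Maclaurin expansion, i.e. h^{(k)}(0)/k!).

f: a_k = 0, 9, 0, -27, 0, 729/5, …
g: a_k = 3, 0, -27/2, 0, 81/8, 0, …
f+g: L₀ = lclm(L_f,L_g), ord ≤ 2+2.
L = (-1782·x + 20412·x^3 + 13122·x^5)·Dx + (-9 + 567·x^2 + 6561·x^4 + 6561·x^6)·Dx^2 + (-198·x + 2268·x^3 + 1458·x^5)·Dx^3 + (-1 + 63·x^2 + 729·x^4 + 729·x^6)·Dx^4  (order 4).
h: a_k = 3, 9, -27/2, -27, 81/8, 729/5, …
ICs: h(0) = 3, h′(0) = 9, h′′(0) = -27, h′′′(0) = -162.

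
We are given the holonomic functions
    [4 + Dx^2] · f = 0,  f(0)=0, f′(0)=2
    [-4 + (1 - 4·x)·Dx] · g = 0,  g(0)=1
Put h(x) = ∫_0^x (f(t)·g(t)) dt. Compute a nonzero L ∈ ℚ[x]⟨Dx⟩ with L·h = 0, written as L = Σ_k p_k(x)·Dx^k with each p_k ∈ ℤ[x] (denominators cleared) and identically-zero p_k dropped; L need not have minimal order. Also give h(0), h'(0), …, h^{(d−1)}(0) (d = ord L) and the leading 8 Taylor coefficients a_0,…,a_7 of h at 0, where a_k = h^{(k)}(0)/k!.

L = (-4 + 16·x)·Dx + 8·Dx^2 + (-1 + 4·x)·Dx^3  (order 3).
h: a_k = 0, 0, 1, 8/3, 23/3, 368/15, 3682/45, 4208/15, …
ICs: h(0) = 0, h′(0) = 0, h′′(0) = 2.

f: a_k = 0, 2, 0, -4/3, 0, 4/15, 0, -8/315, …
g: a_k = 1, 4, 16, 64, 256, 1024, 4096, 16384, …
Sym-product of L_f,L_g gives L₀ (≤ ord 2).
h=∫h₀ ⇒ L = L₀·Dx.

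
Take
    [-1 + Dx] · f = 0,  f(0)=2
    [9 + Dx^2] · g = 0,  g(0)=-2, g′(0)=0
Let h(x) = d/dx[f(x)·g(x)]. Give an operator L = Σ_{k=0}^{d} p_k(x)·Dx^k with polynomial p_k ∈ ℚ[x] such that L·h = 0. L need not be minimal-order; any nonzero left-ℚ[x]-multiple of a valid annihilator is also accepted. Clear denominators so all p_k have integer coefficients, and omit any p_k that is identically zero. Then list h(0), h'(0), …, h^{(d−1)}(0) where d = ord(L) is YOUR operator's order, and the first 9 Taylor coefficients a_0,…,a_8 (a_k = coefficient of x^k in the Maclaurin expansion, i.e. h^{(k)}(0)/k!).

L = 10 - 2·Dx + Dx^2  (order 2).
h: a_k = -4, 32, 52, -56/3, -158/3, -176/15, 614/45, 2108/315, -481/630, …
ICs: h(0) = -4, h′(0) = 32.

f: a_k = 2, 2, 1, 1/3, 1/12, 1/60, 1/360, 1/2520, 1/20160, …
g: a_k = -2, 0, 9, 0, -27/4, 0, 81/40, 0, -729/2240, …
Sym-product of L_f,L_g gives L₀ (≤ ord 2).
h=h₀': d/dx-closure on L₀ ⇒ L.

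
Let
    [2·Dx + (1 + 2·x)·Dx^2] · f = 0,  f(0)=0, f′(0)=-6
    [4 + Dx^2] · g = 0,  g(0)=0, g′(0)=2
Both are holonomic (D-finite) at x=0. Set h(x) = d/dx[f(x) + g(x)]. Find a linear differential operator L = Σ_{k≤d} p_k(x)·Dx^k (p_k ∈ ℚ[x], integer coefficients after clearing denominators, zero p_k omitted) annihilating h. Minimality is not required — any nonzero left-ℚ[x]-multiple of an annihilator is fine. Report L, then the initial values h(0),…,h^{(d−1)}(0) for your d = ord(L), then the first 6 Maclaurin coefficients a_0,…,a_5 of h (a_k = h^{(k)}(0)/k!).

L = (56 + 32·x + 32·x^2) + (12 + 40·x + 48·x^2 + 32·x^3)·Dx + (14 + 8·x + 8·x^2)·Dx^2 + (3 + 10·x + 12·x^2 + 8·x^3)·Dx^3  (order 3).
h: a_k = -4, 12, -28, 48, -284/3, 192, …
ICs: h(0) = -4, h′(0) = 12, h′′(0) = -56.

f: a_k = 0, -6, 6, -8, 12, -96/5, …
g: a_k = 0, 2, 0, -4/3, 0, 4/15, …
Sum ⇒ L₀ = lclm(L_f,L_g) in ℚ(x)⟨Dx⟩.
h=h₀': d/dx-closure on L₀ ⇒ L.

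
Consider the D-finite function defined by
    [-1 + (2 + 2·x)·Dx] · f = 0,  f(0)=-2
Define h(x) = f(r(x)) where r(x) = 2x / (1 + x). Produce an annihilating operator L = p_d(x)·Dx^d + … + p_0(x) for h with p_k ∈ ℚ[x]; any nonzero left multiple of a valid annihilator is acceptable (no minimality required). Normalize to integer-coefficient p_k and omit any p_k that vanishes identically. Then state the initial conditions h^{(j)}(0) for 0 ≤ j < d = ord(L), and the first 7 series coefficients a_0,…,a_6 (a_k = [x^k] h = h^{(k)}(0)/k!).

L = -1 + (1 + 4·x + 3·x^2)·Dx  (order 1).
h: a_k = -2, -2, 3, -5, 37/4, -75/4, 327/8, …
ICs: h(0) = -2.

f: a_k = -2, -1, 1/4, -1/8, 5/64, -7/128, 21/512, …
f∘r: x↦r, Dx↦Dx/r' in L_f ⇒ L₀.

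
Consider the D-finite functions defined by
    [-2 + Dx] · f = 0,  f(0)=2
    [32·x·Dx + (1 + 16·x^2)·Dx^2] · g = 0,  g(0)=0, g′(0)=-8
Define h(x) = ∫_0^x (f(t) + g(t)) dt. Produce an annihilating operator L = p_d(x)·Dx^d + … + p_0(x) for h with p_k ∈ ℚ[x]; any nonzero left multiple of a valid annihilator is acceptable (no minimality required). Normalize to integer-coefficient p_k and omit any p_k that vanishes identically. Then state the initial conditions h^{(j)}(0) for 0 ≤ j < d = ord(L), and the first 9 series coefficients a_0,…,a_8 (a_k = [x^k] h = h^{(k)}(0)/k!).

f: a_k = 2, 4, 4, 8/3, 4/3, 8/15, 8/45, 16/315, 4/315, …
g: a_k = 0, -8, 0, 128/3, 0, -2048/5, 0, 32768/7, 0, …
Weyl lclm of L_f,L_g ⇒ L₀ (ord ≤ 3).
h=∫₀ˣh₀: take L = L₀·Dx.
L = (32 - 64·x - 1536·x^2 - 1024·x^3)·Dx^2 + (-18 + 704·x^2 - 512·x^4)·Dx^3 + (1 + 16·x + 32·x^2 + 256·x^3 + 256·x^4)·Dx^4  (order 4).
h: a_k = 0, 2, -2, 4/3, 34/3, 4/15, -3068/45, 8/315, 184322/315, …
ICs: h(0) = 0, h′(0) = 2, h′′(0) = -4, h′′′(0) = 8.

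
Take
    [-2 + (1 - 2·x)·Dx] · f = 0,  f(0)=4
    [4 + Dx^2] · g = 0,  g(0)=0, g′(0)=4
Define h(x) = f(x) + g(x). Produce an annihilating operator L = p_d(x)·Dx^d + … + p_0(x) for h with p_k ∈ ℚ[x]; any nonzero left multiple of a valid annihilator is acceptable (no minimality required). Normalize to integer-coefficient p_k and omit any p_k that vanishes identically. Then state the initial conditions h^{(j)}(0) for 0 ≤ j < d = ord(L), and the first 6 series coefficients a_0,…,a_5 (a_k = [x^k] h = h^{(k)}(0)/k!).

f: a_k = 4, 8, 16, 32, 64, 128, …
g: a_k = 0, 4, 0, -8/3, 0, 8/15, …
h₀=f+g: left-lcm gives L₀, ord ≤ 3.
L = (56 - 32·x + 32·x^2) + (-12 + 40·x - 48·x^2 + 32·x^3)·Dx + (14 - 8·x + 8·x^2)·Dx^2 + (-3 + 10·x - 12·x^2 + 8·x^3)·Dx^3  (order 3).
h: a_k = 4, 12, 16, 88/3, 64, 1928/15, …
ICs: h(0) = 4, h′(0) = 12, h′′(0) = 32.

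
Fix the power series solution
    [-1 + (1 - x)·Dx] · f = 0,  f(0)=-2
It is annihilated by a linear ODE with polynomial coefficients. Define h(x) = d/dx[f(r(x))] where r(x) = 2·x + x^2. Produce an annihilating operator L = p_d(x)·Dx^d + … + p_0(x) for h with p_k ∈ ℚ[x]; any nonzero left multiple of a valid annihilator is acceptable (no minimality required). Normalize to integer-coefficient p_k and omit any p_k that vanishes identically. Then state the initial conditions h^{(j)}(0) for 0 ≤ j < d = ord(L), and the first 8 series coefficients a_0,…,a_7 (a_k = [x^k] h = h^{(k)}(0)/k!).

f: a_k = -2, -2, -2, -2, -2, -2, -2, -2, …
Substitute x→r, Dx→(1/r')Dx; clear ⇒ L₀.
Differentiate: ansatz ord ≤ ord L₀ ⇒ L.
L = (5 + 6·x + 3·x^2) + (-1 + x + 3·x^2 + x^3)·Dx  (order 1).
h: a_k = -4, -20, -72, -232, -700, -2028, -5712, -15760, …
ICs: h(0) = -4.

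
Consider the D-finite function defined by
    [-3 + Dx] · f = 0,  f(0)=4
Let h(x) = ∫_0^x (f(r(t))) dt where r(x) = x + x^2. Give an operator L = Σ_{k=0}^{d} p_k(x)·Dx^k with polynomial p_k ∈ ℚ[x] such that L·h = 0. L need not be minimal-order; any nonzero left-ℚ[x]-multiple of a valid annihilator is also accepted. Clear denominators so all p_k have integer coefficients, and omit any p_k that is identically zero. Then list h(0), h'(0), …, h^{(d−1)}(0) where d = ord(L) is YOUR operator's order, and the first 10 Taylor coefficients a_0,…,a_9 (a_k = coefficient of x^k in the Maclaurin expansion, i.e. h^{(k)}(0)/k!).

L = (-3 - 6·x)·Dx + Dx^2  (order 2).
h: a_k = 0, 4, 6, 10, 27/2, 171/10, 387/20, 2871/140, 4509/224, 20913/1120, …
ICs: h(0) = 0, h′(0) = 4.

f: a_k = 4, 12, 18, 18, 27/2, 81/10, 81/20, 243/140, 729/1120, 243/1120, …
Change of var in L_f (x↦r) gives L₀.
∫: right-multiply L₀ by Dx.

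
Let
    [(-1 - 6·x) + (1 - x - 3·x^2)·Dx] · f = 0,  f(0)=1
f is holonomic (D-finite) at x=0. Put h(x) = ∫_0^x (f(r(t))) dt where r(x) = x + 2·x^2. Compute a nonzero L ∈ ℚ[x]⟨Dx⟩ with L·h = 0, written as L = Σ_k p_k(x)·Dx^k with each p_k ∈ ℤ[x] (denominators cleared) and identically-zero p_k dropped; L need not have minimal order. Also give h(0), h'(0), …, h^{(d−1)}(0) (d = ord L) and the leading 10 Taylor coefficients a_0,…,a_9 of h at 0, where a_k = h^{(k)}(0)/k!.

L = (1 + 10·x + 36·x^2 + 48·x^3)·Dx + (-1 + x + 5·x^2 + 12·x^3 + 12·x^4)·Dx^2  (order 2).
h: a_k = 0, 1, 1/2, 2, 23/4, 77/5, 46, 1009/7, 3589/8, 1430, …
ICs: h(0) = 0, h′(0) = 1.

f: a_k = 1, 1, 4, 7, 19, 40, 97, 217, 508, 1159, …
L₀ from L_f via x↦r, Dx↦r'^{-1}Dx.
Integrate: L := L₀·Dx.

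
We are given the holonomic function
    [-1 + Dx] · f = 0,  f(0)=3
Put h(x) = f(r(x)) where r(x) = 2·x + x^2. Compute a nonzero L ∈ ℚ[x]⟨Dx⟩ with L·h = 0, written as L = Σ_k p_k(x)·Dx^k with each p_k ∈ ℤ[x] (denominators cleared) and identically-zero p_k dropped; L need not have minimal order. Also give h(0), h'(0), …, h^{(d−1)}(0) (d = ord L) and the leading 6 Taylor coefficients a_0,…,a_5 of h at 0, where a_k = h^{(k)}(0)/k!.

L = (-2 - 2·x) + Dx  (order 1).
h: a_k = 3, 6, 9, 10, 19/2, 39/5, …
ICs: h(0) = 3.

f: a_k = 3, 3, 3/2, 1/2, 1/8, 1/40, …
h₀=f(r): pull back L_f along r ⇒ L₀.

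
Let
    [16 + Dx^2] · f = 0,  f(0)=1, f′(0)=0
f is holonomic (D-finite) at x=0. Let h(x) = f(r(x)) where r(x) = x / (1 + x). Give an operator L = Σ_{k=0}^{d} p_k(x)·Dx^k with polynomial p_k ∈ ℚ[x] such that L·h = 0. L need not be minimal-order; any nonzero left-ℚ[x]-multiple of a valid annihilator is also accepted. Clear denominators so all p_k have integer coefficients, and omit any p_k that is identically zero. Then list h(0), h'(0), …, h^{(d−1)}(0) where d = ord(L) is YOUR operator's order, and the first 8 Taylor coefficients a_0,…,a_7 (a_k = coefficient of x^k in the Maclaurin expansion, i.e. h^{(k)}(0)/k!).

f: a_k = 1, 0, -8, 0, 32/3, 0, -256/45, 0, …
f∘r: x↦r, Dx↦Dx/r' in L_f ⇒ L₀.
L = 16 + (2 + 6·x + 6·x^2 + 2·x^3)·Dx + (1 + 4·x + 6·x^2 + 4·x^3 + x^4)·Dx^2  (order 2).
h: a_k = 1, 0, -8, 16, -40/3, -32/3, 2744/45, -656/5, …
ICs: h(0) = 1, h′(0) = 0.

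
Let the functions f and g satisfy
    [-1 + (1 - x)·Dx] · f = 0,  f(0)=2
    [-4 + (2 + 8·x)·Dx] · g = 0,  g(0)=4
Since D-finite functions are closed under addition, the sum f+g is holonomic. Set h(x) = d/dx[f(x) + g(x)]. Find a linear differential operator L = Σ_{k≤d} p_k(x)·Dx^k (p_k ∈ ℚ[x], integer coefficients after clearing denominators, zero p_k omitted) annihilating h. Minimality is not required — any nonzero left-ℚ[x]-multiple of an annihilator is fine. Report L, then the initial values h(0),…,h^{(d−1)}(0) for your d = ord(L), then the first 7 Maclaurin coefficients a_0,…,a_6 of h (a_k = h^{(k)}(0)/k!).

f: a_k = 2, 2, 2, 2, 2, 2, 2, …
g: a_k = 4, 8, -8, 16, -40, 112, -336, …
f+g: L₀ = lclm(L_f,L_g), ord ≤ 1+1.
h₀' ⇒ L via d/dx closure of L₀.
L = (-18 - 12·x) + (3 - 36·x - 42·x^2)·Dx + (2 + 9·x + x^2 - 12·x^3)·Dx^2  (order 2).
h: a_k = 10, -12, 54, -152, 570, -2004, 7406, …
ICs: h(0) = 10, h′(0) = -12.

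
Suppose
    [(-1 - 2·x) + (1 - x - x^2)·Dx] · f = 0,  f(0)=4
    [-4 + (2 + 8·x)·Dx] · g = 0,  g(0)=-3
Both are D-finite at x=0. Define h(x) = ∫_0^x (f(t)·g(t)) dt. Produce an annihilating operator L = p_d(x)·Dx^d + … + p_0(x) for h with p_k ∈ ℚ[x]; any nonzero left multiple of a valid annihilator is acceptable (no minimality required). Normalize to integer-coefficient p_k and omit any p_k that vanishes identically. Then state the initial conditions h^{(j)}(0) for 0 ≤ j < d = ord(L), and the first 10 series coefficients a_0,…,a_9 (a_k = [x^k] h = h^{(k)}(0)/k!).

L = (3 + 4·x + 6·x^2)·Dx + (-1 - 3·x + 5·x^2 + 4·x^3)·Dx^2  (order 2).
h: a_k = 0, -12, -18, -8, -27, -12/5, -76, 540/7, -771/2, 2584/3, …
ICs: h(0) = 0, h′(0) = -12.

f: a_k = 4, 4, 8, 12, 20, 32, 52, 84, 136, 220, …
g: a_k = -3, -6, 6, -12, 30, -84, 252, -792, 2574, -8580, …
L₀ := L_f ⊗_s L_g (sym. prod.), ord ≤ 1.
∫: right-multiply L₀ by Dx.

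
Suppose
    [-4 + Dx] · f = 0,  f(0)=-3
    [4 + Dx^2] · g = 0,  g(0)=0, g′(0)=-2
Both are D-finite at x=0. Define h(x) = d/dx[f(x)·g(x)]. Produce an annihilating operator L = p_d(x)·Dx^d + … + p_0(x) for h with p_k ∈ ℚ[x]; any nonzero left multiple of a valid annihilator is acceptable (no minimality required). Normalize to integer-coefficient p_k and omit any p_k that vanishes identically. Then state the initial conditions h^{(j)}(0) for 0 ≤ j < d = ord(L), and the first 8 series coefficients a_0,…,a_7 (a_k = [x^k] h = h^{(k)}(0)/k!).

f: a_k = -3, -12, -24, -32, -32, -128/5, -256/15, -1024/105, …
g: a_k = 0, -2, 0, 4/3, 0, -4/15, 0, 8/315, …
L₀ := L_f ⊗_s L_g (sym. prod.), ord ≤ 2.
Differentiate: ansatz ord ≤ ord L₀ ⇒ L.
L = 20 - 8·Dx + Dx^2  (order 2).
h: a_k = 6, 48, 132, 192, 164, 352/5, -232/15, -256/5, …
ICs: h(0) = 6, h′(0) = 48.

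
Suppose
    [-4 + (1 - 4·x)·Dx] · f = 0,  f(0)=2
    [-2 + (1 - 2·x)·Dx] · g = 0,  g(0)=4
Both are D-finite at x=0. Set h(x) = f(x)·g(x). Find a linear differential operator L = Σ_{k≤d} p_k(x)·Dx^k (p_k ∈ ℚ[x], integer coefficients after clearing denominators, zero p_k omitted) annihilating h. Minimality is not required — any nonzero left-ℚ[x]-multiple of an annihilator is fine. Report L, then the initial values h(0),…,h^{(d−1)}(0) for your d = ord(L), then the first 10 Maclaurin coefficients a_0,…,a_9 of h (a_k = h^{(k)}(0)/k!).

L = (-6 + 16·x) + (1 - 6·x + 8·x^2)·Dx  (order 1).
h: a_k = 8, 48, 224, 960, 3968, 16128, 65024, 261120, 1046528, 4190208, …
ICs: h(0) = 8.

f: a_k = 2, 8, 32, 128, 512, 2048, 8192, 32768, 131072, 524288, …
g: a_k = 4, 8, 16, 32, 64, 128, 256, 512, 1024, 2048, …
h₀=f·g: eliminate ⇒ L₀, order ≤ 1·1.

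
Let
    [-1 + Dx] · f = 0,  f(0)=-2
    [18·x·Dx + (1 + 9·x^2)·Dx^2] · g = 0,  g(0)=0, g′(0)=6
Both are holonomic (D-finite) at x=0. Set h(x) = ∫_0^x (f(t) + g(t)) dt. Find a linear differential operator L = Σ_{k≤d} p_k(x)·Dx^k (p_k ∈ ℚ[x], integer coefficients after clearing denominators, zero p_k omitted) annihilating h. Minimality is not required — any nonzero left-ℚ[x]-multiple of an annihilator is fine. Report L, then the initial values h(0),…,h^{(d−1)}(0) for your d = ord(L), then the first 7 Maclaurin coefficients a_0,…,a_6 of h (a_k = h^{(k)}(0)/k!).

f: a_k = -2, -2, -1, -1/3, -1/12, -1/60, -1/360, …
g: a_k = 0, 6, 0, -18, 0, 486/5, 0, …
Sum ⇒ L₀ = lclm(L_f,L_g) in ℚ(x)⟨Dx⟩.
Integrate: L := L₀·Dx.
L = (18 - 18·x - 486·x^2 - 162·x^3)·Dx^2 + (-19 + 468·x^2 - 81·x^4)·Dx^3 + (1 + 18·x + 18·x^2 + 162·x^3 + 81·x^4)·Dx^4  (order 4).
h: a_k = 0, -2, 2, -1/3, -55/12, -1/60, 5831/360, …
ICs: h(0) = 0, h′(0) = -2, h′′(0) = 4, h′′′(0) = -2.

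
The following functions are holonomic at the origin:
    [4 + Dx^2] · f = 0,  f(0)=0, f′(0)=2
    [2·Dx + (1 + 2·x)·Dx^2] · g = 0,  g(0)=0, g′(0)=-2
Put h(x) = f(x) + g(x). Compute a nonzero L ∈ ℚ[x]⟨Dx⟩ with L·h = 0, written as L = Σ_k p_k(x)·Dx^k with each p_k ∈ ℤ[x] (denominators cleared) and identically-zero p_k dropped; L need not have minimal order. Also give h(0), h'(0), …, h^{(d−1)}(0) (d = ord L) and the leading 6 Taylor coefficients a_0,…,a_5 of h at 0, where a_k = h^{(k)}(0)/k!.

L = (56 + 32·x + 32·x^2)·Dx + (12 + 40·x + 48·x^2 + 32·x^3)·Dx^2 + (14 + 8·x + 8·x^2)·Dx^3 + (3 + 10·x + 12·x^2 + 8·x^3)·Dx^4  (order 4).
h: a_k = 0, 0, 2, -4, 4, -92/15, …
ICs: h(0) = 0, h′(0) = 0, h′′(0) = 4, h′′′(0) = -24.

f: a_k = 0, 2, 0, -4/3, 0, 4/15, …
g: a_k = 0, -2, 2, -8/3, 4, -32/5, …
Weyl lclm of L_f,L_g ⇒ L₀ (ord ≤ 4).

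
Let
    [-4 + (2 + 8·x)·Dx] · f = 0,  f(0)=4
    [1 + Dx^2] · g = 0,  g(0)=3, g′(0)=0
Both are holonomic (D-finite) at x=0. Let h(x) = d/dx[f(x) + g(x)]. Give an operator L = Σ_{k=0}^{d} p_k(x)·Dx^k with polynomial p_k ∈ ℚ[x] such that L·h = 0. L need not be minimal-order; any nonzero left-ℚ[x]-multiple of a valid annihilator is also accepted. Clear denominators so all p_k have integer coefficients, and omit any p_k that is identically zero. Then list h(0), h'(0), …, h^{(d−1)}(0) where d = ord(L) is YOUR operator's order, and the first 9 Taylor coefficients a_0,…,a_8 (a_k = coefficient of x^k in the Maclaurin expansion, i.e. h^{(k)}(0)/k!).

L = (-122 - 16·x - 32·x^2) + (-13 - 60·x - 48·x^2 - 64·x^3)·Dx + (-122 - 16·x - 32·x^2)·Dx^2 + (-13 - 60·x - 48·x^2 - 64·x^3)·Dx^3  (order 3).
h: a_k = 8, -19, 48, -319/2, 560, -80641/40, 7392, -46126079/1680, 102960, …
ICs: h(0) = 8, h′(0) = -19, h′′(0) = 96.

f: a_k = 4, 8, -8, 16, -40, 112, -336, 1056, -3432, …
g: a_k = 3, 0, -3/2, 0, 1/8, 0, -1/240, 0, 1/13440, …
h₀=f+g: left-lcm gives L₀, ord ≤ 3.
h₀' ⇒ L via d/dx closure of L₀.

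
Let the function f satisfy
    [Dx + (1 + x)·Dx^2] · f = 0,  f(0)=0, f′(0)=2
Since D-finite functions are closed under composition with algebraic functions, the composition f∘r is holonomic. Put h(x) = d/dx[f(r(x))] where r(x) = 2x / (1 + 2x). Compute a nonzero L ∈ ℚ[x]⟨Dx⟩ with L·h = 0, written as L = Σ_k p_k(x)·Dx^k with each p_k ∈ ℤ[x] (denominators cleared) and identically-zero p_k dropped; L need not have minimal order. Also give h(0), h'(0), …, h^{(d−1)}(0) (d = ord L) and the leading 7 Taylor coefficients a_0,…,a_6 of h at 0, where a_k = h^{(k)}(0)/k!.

f: a_k = 0, 2, -1, 2/3, -1/2, 2/5, -1/3, …
h₀=f(r): pull back L_f along r ⇒ L₀.
h=h₀': d/dx-closure on L₀ ⇒ L.
L = (6 + 16·x) + (1 + 6·x + 8·x^2)·Dx  (order 1).
h: a_k = 4, -24, 112, -480, 1984, -8064, 32512, …
ICs: h(0) = 4.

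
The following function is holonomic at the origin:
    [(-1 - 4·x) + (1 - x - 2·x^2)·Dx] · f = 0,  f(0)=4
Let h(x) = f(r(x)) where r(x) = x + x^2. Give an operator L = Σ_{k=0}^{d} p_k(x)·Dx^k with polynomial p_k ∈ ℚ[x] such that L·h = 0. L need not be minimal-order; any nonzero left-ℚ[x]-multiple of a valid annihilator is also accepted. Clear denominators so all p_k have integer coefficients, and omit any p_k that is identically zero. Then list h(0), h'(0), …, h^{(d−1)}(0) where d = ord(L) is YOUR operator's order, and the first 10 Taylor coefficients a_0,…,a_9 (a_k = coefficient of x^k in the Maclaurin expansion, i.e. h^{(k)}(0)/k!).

f: a_k = 4, 4, 12, 20, 44, 84, 172, 340, 684, 1364, …
Substitute x→r, Dx→(1/r')Dx; clear ⇒ L₀.
L = (1 + 6·x + 12·x^2 + 8·x^3) + (-1 + x + 3·x^2 + 4·x^3 + 2·x^4)·Dx  (order 1).
h: a_k = 4, 4, 16, 44, 116, 320, 876, 2388, 6528, 17836, …
ICs: h(0) = 4.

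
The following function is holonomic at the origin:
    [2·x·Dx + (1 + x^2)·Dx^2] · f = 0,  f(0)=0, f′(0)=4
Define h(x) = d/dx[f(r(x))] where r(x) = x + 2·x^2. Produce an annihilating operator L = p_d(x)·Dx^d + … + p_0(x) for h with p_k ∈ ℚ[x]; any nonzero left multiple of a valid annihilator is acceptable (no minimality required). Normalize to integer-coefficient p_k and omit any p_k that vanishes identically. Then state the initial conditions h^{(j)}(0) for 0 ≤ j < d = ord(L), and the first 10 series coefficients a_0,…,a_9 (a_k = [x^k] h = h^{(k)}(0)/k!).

L = (-4 + 2·x + 16·x^2 + 48·x^3 + 48·x^4) + (1 + 4·x + x^2 + 8·x^3 + 20·x^4 + 16·x^5)·Dx  (order 1).
h: a_k = 4, 16, -4, -32, -76, -16, 220, 448, 148, -1264, …
ICs: h(0) = 4.

f: a_k = 0, 4, 0, -4/3, 0, 4/5, 0, -4/7, 0, 4/9, …
Change of var in L_f (x↦r) gives L₀.
h₀' ⇒ L via d/dx closure of L₀.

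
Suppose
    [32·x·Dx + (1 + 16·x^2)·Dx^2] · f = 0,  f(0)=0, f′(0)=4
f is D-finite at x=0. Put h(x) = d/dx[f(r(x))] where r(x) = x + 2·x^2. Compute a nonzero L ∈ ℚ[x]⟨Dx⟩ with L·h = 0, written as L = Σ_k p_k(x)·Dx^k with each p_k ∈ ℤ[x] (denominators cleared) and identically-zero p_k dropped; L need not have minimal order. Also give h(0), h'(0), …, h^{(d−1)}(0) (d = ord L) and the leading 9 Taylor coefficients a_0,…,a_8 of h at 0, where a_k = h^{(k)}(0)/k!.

L = (-4 + 32·x + 256·x^2 + 768·x^3 + 768·x^4) + (1 + 4·x + 16·x^2 + 128·x^3 + 320·x^4 + 256·x^5)·Dx  (order 1).
h: a_k = 4, 16, -64, -512, -256, 11264, 40960, -131072, -1359872, …
ICs: h(0) = 4.

f: a_k = 0, 4, 0, -64/3, 0, 1024/5, 0, -16384/7, 0, …
Change of var in L_f (x↦r) gives L₀.
h=h₀': d/dx-closure on L₀ ⇒ L.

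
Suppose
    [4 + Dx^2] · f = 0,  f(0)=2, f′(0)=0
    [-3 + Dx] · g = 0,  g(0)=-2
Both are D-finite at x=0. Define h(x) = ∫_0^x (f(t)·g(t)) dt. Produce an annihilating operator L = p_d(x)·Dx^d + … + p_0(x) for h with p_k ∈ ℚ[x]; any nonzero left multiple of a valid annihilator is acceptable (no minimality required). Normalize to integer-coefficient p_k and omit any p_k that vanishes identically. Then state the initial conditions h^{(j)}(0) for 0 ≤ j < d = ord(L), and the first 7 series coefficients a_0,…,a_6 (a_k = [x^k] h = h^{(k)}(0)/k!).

L = 13·Dx - 6·Dx^2 + Dx^3  (order 3).
h: a_k = 0, -4, -6, -10/3, 3/2, 119/30, 199/60, …
ICs: h(0) = 0, h′(0) = -4, h′′(0) = -12.

f: a_k = 2, 0, -4, 0, 4/3, 0, -8/45, …
g: a_k = -2, -6, -9, -9, -27/4, -81/20, -81/40, …
Sym-product of L_f,L_g gives L₀ (≤ ord 2).
∫: right-multiply L₀ by Dx.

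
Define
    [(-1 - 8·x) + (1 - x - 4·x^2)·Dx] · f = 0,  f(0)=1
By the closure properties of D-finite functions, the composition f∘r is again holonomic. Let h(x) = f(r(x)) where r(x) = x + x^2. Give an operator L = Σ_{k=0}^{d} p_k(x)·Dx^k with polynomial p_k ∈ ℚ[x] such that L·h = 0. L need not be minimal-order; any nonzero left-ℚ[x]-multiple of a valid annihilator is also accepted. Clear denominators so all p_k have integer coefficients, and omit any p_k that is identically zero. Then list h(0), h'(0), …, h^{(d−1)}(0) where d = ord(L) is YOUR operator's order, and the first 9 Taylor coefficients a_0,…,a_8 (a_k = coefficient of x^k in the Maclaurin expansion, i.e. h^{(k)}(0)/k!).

L = (1 + 10·x + 24·x^2 + 16·x^3) + (-1 + x + 5·x^2 + 8·x^3 + 4·x^4)·Dx  (order 1).
h: a_k = 1, 1, 6, 19, 61, 208, 689, 2293, 7646, …
ICs: h(0) = 1.

f: a_k = 1, 1, 5, 9, 29, 65, 181, 441, 1165, …
Change of var in L_f (x↦r) gives L₀.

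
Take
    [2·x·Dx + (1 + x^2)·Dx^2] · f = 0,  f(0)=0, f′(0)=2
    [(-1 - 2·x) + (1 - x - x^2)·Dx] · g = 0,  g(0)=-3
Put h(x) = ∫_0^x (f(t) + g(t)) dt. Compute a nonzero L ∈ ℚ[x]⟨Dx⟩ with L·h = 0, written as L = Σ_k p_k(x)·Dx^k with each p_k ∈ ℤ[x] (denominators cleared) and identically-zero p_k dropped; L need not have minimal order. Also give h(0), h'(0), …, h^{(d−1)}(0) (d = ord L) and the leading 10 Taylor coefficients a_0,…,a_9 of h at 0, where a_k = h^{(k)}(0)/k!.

f: a_k = 0, 2, 0, -2/3, 0, 2/5, 0, -2/7, 0, 2/9, …
g: a_k = -3, -3, -6, -9, -15, -24, -39, -63, -102, -165, …
h₀=f+g: left-lcm gives L₀, ord ≤ 3.
h=∫h₀ ⇒ L = L₀·Dx.
L = (4 - 16·x - 64·x^2 - 72·x^3 - 66·x^4 - 6·x^6)·Dx^2 + (-10 - 24·x - 28·x^2 - 60·x^3 - 65·x^4 - 50·x^5 - 3·x^6 - 6·x^7)·Dx^3 + (2 + 2·x + 2·x^2 - 8·x^3 - 5·x^4 - 11·x^5 - 6·x^6 - x^7 - x^8)·Dx^4  (order 4).
h: a_k = 0, -3, -1/2, -2, -29/12, -3, -59/15, -39/7, -443/56, -34/3, …
ICs: h(0) = 0, h′(0) = -3, h′′(0) = -1, h′′′(0) = -12.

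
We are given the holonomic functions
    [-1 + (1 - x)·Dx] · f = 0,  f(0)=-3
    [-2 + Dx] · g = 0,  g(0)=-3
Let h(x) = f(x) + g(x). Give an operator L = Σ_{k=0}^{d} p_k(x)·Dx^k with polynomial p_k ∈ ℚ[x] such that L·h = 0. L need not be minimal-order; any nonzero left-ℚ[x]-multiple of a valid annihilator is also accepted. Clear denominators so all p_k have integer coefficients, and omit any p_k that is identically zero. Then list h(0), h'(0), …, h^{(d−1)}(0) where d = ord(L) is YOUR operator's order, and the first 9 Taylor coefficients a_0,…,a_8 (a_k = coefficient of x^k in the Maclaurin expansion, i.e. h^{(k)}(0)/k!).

f: a_k = -3, -3, -3, -3, -3, -3, -3, -3, -3, …
g: a_k = -3, -6, -6, -4, -2, -4/5, -4/15, -8/105, -2/105, …
L₀ := lclm(L_f,L_g); ord L₀ ≤ 1+1.
L = -4·x + (-2 + 8·x - 4·x^2)·Dx + (1 - 3·x + 2·x^2)·Dx^2  (order 2).
h: a_k = -6, -9, -9, -7, -5, -19/5, -49/15, -323/105, -317/105, …
ICs: h(0) = -6, h′(0) = -9.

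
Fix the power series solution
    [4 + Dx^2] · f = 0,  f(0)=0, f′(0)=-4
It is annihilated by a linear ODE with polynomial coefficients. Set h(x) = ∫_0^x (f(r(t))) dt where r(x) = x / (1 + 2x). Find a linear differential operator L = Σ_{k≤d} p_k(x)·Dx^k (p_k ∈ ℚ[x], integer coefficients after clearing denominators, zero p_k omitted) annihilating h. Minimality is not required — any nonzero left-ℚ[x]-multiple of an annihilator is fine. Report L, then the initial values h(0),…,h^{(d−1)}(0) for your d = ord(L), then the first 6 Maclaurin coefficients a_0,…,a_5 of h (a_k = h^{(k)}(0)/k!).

L = 4·Dx + (4 + 24·x + 48·x^2 + 32·x^3)·Dx^2 + (1 + 8·x + 24·x^2 + 32·x^3 + 16·x^4)·Dx^3  (order 3).
h: a_k = 0, 0, -2, 8/3, -10/3, 16/5, …
ICs: h(0) = 0, h′(0) = 0, h′′(0) = -4.

f: a_k = 0, -4, 0, 8/3, 0, -8/15, …
f∘r: x↦r, Dx↦Dx/r' in L_f ⇒ L₀.
∫: right-multiply L₀ by Dx.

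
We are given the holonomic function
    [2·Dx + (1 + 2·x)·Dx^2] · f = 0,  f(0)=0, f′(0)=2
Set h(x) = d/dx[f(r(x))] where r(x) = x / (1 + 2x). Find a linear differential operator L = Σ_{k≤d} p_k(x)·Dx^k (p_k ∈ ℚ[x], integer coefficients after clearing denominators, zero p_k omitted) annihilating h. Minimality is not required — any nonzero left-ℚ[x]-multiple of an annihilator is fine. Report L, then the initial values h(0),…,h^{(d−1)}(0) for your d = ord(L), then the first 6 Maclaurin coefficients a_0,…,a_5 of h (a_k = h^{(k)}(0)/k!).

f: a_k = 0, 2, -2, 8/3, -4, 32/5, …
f∘r: x↦r, Dx↦Dx/r' in L_f ⇒ L₀.
h₀' ⇒ L via d/dx closure of L₀.
L = (6 + 16·x) + (1 + 6·x + 8·x^2)·Dx  (order 1).
h: a_k = 2, -12, 56, -240, 992, -4032, …
ICs: h(0) = 2.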